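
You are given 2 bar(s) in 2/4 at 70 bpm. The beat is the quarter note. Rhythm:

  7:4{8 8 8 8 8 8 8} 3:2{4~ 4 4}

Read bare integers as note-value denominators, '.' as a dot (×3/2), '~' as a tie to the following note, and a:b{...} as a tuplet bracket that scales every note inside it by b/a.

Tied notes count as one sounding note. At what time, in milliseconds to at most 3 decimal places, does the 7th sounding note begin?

1. 0.0ms @ 0 + 244.898ms (2/7)
2. 244.898ms @ 2/7 + 244.898ms (2/7)
3. 489.796ms @ 4/7 + 244.898ms (2/7)
4. 734.694ms @ 6/7 + 244.898ms (2/7)
5. 979.592ms @ 8/7 + 244.898ms (2/7)
6. 1224.49ms @ 10/7 + 244.898ms (2/7)
7. 1469.388ms @ 12/7 + 244.898ms (2/7)
8. 1714.286ms @ 2 + 1142.857ms (4/3)
9. 2857.143ms @ 10/3 + 571.429ms (2/3)

note 7 onset = 12/7b = 1469.388ms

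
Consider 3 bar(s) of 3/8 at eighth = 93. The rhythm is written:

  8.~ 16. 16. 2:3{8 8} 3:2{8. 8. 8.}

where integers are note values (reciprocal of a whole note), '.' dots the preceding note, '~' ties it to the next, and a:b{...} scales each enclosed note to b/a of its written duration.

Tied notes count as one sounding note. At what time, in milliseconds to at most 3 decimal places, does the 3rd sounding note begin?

1. 0.0ms @ 0 + 1451.613ms (9/4)
2. 1451.613ms @ 9/4 + 483.871ms (3/4)
3. 1935.484ms @ 3 + 967.742ms (3/2)
4. 2903.226ms @ 9/2 + 967.742ms (3/2)
5. 3870.968ms @ 6 + 645.161ms (1)
6. 4516.129ms @ 7 + 645.161ms (1)
7. 5161.29ms @ 8 + 645.161ms (1)

note 3 onset = 3b = 1935.484ms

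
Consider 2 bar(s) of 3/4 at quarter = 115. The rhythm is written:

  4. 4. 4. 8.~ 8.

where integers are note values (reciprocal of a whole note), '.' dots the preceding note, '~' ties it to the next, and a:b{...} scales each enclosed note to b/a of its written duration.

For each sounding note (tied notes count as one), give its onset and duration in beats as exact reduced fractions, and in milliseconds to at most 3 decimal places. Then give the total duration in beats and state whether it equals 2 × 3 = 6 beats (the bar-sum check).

1) 0.0ms=0b +782.609ms=3/2b
2) 782.609ms=3/2b +782.609ms=3/2b
3) 1565.217ms=3b +782.609ms=3/2b
4) 2347.826ms=9/2b +782.609ms=3/2b
Σ=6b of 6 (115bpm 3/4) — PASS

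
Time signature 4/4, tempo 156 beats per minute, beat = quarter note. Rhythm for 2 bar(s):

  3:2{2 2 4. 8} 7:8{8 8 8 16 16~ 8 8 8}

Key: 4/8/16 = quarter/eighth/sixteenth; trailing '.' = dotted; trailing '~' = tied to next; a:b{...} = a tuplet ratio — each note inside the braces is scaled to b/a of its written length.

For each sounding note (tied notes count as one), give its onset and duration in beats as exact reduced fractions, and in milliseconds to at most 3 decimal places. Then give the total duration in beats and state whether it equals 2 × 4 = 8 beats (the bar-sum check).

1) 0.0ms=0b +512.821ms=4/3b
2) 512.821ms=4/3b +512.821ms=4/3b
3) 1025.641ms=8/3b +384.615ms=1b
4) 1410.256ms=11/3b +128.205ms=1/3b
5) 1538.462ms=4b +219.78ms=4/7b
6) 1758.242ms=32/7b +219.78ms=4/7b
7) 1978.022ms=36/7b +219.78ms=4/7b
8) 2197.802ms=40/7b +109.89ms=2/7b
9) 2307.692ms=6b +329.67ms=6/7b
10) 2637.363ms=48/7b +219.78ms=4/7b
11) 2857.143ms=52/7b +219.78ms=4/7b
Σ=8b of 8 (156bpm 4/4) — PASS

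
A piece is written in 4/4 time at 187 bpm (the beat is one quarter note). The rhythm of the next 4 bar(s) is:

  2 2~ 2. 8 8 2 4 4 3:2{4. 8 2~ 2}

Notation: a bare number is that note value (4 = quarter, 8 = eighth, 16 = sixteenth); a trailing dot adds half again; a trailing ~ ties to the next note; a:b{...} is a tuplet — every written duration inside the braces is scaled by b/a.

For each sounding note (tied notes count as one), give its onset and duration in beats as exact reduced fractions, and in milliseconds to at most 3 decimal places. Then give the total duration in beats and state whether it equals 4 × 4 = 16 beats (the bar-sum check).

1) 0.0ms=0b +641.711ms=2b
2) 641.711ms=2b +1604.278ms=5b
3) 2245.989ms=7b +160.428ms=1/2b
4) 2406.417ms=15/2b +160.428ms=1/2b
5) 2566.845ms=8b +641.711ms=2b
6) 3208.556ms=10b +320.856ms=1b
7) 3529.412ms=11b +320.856ms=1b
8) 3850.267ms=12b +320.856ms=1b
9) 4171.123ms=13b +106.952ms=1/3b
10) 4278.075ms=40/3b +855.615ms=8/3b
Σ=16b of 16 (187bpm 4/4) — PASS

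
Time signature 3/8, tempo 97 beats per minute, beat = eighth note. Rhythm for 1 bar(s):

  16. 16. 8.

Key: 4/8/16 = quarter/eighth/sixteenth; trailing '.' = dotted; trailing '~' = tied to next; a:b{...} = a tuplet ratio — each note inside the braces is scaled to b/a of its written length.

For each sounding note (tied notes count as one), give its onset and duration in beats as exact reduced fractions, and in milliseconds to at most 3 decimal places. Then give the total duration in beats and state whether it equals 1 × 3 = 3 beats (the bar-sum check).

1) 0.0ms=0b +463.918ms=3/4b
2) 463.918ms=3/4b +463.918ms=3/4b
3) 927.835ms=3/2b +927.835ms=3/2b
Σ=3b of 3 (97bpm 3/8) — PASS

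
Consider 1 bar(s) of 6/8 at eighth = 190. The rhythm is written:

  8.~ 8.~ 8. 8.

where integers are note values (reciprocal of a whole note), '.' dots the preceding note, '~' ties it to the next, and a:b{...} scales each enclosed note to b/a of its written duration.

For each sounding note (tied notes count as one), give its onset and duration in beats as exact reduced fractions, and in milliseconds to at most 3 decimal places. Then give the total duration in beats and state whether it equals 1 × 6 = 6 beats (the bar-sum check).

1) 0.0ms=0b +1421.053ms=9/2b
2) 1421.053ms=9/2b +473.684ms=3/2b
Σ=6b of 6 (190bpm 6/8) — PASS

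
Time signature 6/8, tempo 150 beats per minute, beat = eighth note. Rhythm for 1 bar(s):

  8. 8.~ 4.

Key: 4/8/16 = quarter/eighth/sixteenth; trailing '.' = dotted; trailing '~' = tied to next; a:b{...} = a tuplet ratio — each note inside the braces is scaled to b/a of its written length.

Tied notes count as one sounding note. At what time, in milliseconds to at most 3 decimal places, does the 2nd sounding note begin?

1. 0.0ms @ 0 + 600.0ms (3/2)
2. 600.0ms @ 3/2 + 1800.0ms (9/2)

note 2 onset = 3/2b = 600.0ms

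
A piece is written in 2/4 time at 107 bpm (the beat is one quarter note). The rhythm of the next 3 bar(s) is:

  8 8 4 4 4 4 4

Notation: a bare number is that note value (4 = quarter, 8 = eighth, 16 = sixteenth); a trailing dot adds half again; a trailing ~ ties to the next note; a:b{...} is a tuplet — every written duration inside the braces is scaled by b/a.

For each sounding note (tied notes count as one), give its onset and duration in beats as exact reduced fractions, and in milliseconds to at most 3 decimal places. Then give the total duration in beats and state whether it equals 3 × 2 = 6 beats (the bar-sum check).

1) 0.0ms=0b +280.374ms=1/2b
2) 280.374ms=1/2b +280.374ms=1/2b
3) 560.748ms=1b +560.748ms=1b
4) 1121.495ms=2b +560.748ms=1b
5) 1682.243ms=3b +560.748ms=1b
6) 2242.991ms=4b +560.748ms=1b
7) 2803.738ms=5b +560.748ms=1b
Σ=6b of 6 (107bpm 2/4) — PASS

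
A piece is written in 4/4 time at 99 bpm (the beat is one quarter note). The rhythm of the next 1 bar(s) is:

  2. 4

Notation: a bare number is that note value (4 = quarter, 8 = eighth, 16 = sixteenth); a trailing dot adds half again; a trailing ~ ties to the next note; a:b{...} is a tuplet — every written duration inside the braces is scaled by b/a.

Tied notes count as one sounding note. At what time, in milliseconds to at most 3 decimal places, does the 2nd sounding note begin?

1. 0.0ms @ 0 + 1818.182ms (3)
2. 1818.182ms @ 3 + 606.061ms (1)

note 2 onset = 3b = 1818.182ms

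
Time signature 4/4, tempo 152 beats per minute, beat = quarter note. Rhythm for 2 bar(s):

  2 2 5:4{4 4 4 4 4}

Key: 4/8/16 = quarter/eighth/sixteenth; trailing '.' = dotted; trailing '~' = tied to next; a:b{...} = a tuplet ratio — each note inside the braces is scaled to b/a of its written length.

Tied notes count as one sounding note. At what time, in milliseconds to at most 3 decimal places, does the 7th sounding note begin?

1. 0.0ms @ 0 + 789.474ms (2)
2. 789.474ms @ 2 + 789.474ms (2)
3. 1578.947ms @ 4 + 315.789ms (4/5)
4. 1894.737ms @ 24/5 + 315.789ms (4/5)
5. 2210.526ms @ 28/5 + 315.789ms (4/5)
6. 2526.316ms @ 32/5 + 315.789ms (4/5)
7. 2842.105ms @ 36/5 + 315.789ms (4/5)

note 7 onset = 36/5b = 2842.105ms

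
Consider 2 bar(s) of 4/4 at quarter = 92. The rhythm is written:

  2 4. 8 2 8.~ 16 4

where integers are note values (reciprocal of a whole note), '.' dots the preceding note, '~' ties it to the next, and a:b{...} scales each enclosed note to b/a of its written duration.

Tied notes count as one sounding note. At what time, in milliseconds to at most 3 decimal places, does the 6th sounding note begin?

1. 0.0ms @ 0 + 1304.348ms (2)
2. 1304.348ms @ 2 + 978.261ms (3/2)
3. 2282.609ms @ 7/2 + 326.087ms (1/2)
4. 2608.696ms @ 4 + 1304.348ms (2)
5. 3913.043ms @ 6 + 652.174ms (1)
6. 4565.217ms @ 7 + 652.174ms (1)

note 6 onset = 7b = 4565.217ms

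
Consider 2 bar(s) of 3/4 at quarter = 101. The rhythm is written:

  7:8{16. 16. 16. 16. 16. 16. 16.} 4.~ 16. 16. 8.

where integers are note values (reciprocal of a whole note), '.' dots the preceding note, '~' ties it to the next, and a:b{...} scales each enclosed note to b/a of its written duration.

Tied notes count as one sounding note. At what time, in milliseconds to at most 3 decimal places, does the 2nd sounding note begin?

note 2 onset = 3/7b = 254.597ms

1. 0.0ms @ 0 + 254.597ms (3/7)
2. 254.597ms @ 3/7 + 254.597ms (3/7)
3. 509.194ms @ 6/7 + 254.597ms (3/7)
4. 763.791ms @ 9/7 + 254.597ms (3/7)
5. 1018.388ms @ 12/7 + 254.597ms (3/7)
6. 1272.984ms @ 15/7 + 254.597ms (3/7)
7. 1527.581ms @ 18/7 + 254.597ms (3/7)
8. 1782.178ms @ 3 + 1113.861ms (15/8)
9. 2896.04ms @ 39/8 + 222.772ms (3/8)
10. 3118.812ms @ 21/4 + 445.545ms (3/4)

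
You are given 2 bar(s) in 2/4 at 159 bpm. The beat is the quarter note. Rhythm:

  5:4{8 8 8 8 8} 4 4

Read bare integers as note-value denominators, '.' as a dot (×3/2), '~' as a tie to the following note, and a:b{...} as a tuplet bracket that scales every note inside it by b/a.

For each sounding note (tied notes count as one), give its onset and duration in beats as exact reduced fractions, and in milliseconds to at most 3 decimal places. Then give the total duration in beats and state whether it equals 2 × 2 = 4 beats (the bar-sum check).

1) 0.0ms=0b +150.943ms=2/5b
2) 150.943ms=2/5b +150.943ms=2/5b
3) 301.887ms=4/5b +150.943ms=2/5b
4) 452.83ms=6/5b +150.943ms=2/5b
5) 603.774ms=8/5b +150.943ms=2/5b
6) 754.717ms=2b +377.358ms=1b
7) 1132.075ms=3b +377.358ms=1b
Σ=4b of 4 (159bpm 2/4) — PASS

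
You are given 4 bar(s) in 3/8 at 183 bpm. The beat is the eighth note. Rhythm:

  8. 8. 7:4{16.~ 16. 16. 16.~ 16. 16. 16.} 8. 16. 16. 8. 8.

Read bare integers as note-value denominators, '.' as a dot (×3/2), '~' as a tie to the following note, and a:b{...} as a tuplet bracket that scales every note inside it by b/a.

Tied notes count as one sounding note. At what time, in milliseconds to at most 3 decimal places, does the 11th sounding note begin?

1. 0.0ms @ 0 + 491.803ms (3/2)
2. 491.803ms @ 3/2 + 491.803ms (3/2)
3. 983.607ms @ 3 + 281.03ms (6/7)
4. 1264.637ms @ 27/7 + 140.515ms (3/7)
5. 1405.152ms @ 30/7 + 281.03ms (6/7)
6. 1686.183ms @ 36/7 + 140.515ms (3/7)
7. 1826.698ms @ 39/7 + 140.515ms (3/7)
8. 1967.213ms @ 6 + 491.803ms (3/2)
9. 2459.016ms @ 15/2 + 245.902ms (3/4)
10. 2704.918ms @ 33/4 + 245.902ms (3/4)
11. 2950.82ms @ 9 + 491.803ms (3/2)
12. 3442.623ms @ 21/2 + 491.803ms (3/2)

note 11 onset = 9b = 2950.82ms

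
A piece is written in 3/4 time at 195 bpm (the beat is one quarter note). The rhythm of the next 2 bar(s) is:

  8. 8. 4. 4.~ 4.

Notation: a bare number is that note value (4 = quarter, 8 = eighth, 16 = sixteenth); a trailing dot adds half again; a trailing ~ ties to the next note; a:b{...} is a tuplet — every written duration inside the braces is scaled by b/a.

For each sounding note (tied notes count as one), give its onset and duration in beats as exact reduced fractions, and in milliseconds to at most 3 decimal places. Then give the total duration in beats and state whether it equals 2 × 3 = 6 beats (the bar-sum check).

1) 0.0ms=0b +230.769ms=3/4b
2) 230.769ms=3/4b +230.769ms=3/4b
3) 461.538ms=3/2b +461.538ms=3/2b
4) 923.077ms=3b +923.077ms=3b
Σ=6b of 6 (195bpm 3/4) — PASS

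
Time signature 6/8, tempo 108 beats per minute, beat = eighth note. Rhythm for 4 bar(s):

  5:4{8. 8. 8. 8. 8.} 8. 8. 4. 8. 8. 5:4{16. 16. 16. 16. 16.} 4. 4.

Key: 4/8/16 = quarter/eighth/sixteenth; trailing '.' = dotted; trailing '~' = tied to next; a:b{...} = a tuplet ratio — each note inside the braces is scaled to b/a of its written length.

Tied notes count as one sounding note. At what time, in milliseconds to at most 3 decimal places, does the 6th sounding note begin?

note 6 onset = 6b = 3333.333ms

1. 0.0ms @ 0 + 666.667ms (6/5)
2. 666.667ms @ 6/5 + 666.667ms (6/5)
3. 1333.333ms @ 12/5 + 666.667ms (6/5)
4. 2000.0ms @ 18/5 + 666.667ms (6/5)
5. 2666.667ms @ 24/5 + 666.667ms (6/5)
6. 3333.333ms @ 6 + 833.333ms (3/2)
7. 4166.667ms @ 15/2 + 833.333ms (3/2)
8. 5000.0ms @ 9 + 1666.667ms (3)
9. 6666.667ms @ 12 + 833.333ms (3/2)
10. 7500.0ms @ 27/2 + 833.333ms (3/2)
11. 8333.333ms @ 15 + 333.333ms (3/5)
12. 8666.667ms @ 78/5 + 333.333ms (3/5)
13. 9000.0ms @ 81/5 + 333.333ms (3/5)
14. 9333.333ms @ 84/5 + 333.333ms (3/5)
15. 9666.667ms @ 87/5 + 333.333ms (3/5)
16. 10000.0ms @ 18 + 1666.667ms (3)
17. 11666.667ms @ 21 + 1666.667ms (3)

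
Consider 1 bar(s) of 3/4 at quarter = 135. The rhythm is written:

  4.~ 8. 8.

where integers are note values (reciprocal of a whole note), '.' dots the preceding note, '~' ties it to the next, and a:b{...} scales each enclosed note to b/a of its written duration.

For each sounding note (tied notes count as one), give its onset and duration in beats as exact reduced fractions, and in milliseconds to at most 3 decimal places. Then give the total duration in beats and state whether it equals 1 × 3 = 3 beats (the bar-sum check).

1) 0.0ms=0b +1000.0ms=9/4b
2) 1000.0ms=9/4b +333.333ms=3/4b
Σ=3b of 3 (135bpm 3/4) — PASS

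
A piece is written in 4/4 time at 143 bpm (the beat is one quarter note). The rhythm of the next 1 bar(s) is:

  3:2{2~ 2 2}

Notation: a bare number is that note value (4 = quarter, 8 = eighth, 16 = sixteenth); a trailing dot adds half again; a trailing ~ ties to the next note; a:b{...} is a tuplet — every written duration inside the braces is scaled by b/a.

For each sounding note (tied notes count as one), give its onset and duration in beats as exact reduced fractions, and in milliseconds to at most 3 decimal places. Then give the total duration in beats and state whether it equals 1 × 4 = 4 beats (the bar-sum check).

1) 0.0ms=0b +1118.881ms=8/3b
2) 1118.881ms=8/3b +559.441ms=4/3b
Σ=4b of 4 (143bpm 4/4) — PASS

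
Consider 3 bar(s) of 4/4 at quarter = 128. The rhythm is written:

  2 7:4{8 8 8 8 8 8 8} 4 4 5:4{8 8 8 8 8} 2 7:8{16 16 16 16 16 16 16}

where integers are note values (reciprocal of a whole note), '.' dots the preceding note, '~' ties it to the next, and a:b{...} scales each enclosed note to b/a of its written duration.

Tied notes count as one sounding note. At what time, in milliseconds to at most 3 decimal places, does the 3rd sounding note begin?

note 3 onset = 16/7b = 1071.429ms

1. 0.0ms @ 0 + 937.5ms (2)
2. 937.5ms @ 2 + 133.929ms (2/7)
3. 1071.429ms @ 16/7 + 133.929ms (2/7)
4. 1205.357ms @ 18/7 + 133.929ms (2/7)
5. 1339.286ms @ 20/7 + 133.929ms (2/7)
6. 1473.214ms @ 22/7 + 133.929ms (2/7)
7. 1607.143ms @ 24/7 + 133.929ms (2/7)
8. 1741.071ms @ 26/7 + 133.929ms (2/7)
9. 1875.0ms @ 4 + 468.75ms (1)
10. 2343.75ms @ 5 + 468.75ms (1)
11. 2812.5ms @ 6 + 187.5ms (2/5)
12. 3000.0ms @ 32/5 + 187.5ms (2/5)
13. 3187.5ms @ 34/5 + 187.5ms (2/5)
14. 3375.0ms @ 36/5 + 187.5ms (2/5)
15. 3562.5ms @ 38/5 + 187.5ms (2/5)
16. 3750.0ms @ 8 + 937.5ms (2)
17. 4687.5ms @ 10 + 133.929ms (2/7)
18. 4821.429ms @ 72/7 + 133.929ms (2/7)
19. 4955.357ms @ 74/7 + 133.929ms (2/7)
20. 5089.286ms @ 76/7 + 133.929ms (2/7)
21. 5223.214ms @ 78/7 + 133.929ms (2/7)
22. 5357.143ms @ 80/7 + 133.929ms (2/7)
23. 5491.071ms @ 82/7 + 133.929ms (2/7)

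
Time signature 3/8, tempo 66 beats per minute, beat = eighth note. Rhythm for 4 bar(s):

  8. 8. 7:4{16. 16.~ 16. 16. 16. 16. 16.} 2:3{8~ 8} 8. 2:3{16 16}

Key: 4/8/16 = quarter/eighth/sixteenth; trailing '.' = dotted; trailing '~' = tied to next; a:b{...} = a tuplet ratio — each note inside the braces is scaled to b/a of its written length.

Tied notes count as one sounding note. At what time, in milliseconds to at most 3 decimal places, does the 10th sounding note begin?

1. 0.0ms @ 0 + 1363.636ms (3/2)
2. 1363.636ms @ 3/2 + 1363.636ms (3/2)
3. 2727.273ms @ 3 + 389.61ms (3/7)
4. 3116.883ms @ 24/7 + 779.221ms (6/7)
5. 3896.104ms @ 30/7 + 389.61ms (3/7)
6. 4285.714ms @ 33/7 + 389.61ms (3/7)
7. 4675.325ms @ 36/7 + 389.61ms (3/7)
8. 5064.935ms @ 39/7 + 389.61ms (3/7)
9. 5454.545ms @ 6 + 2727.273ms (3)
10. 8181.818ms @ 9 + 1363.636ms (3/2)
11. 9545.455ms @ 21/2 + 681.818ms (3/4)
12. 10227.273ms @ 45/4 + 681.818ms (3/4)

note 10 onset = 9b = 8181.818ms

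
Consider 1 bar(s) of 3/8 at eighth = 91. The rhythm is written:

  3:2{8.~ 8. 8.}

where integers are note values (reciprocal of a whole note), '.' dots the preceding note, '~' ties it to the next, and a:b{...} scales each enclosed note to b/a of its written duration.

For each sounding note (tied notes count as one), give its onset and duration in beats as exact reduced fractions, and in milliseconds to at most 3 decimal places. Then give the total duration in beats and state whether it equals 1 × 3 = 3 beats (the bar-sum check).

1) 0.0ms=0b +1318.681ms=2b
2) 1318.681ms=2b +659.341ms=1b
Σ=3b of 3 (91bpm 3/8) — PASS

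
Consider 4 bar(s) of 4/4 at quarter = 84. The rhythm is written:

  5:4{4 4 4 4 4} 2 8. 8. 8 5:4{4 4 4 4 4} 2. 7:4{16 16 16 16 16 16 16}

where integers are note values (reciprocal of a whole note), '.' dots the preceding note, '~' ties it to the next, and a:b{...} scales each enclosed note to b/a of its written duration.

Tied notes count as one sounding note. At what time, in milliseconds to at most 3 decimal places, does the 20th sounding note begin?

note 20 onset = 109/7b = 11122.449ms

1. 0.0ms @ 0 + 571.429ms (4/5)
2. 571.429ms @ 4/5 + 571.429ms (4/5)
3. 1142.857ms @ 8/5 + 571.429ms (4/5)
4. 1714.286ms @ 12/5 + 571.429ms (4/5)
5. 2285.714ms @ 16/5 + 571.429ms (4/5)
6. 2857.143ms @ 4 + 1428.571ms (2)
7. 4285.714ms @ 6 + 535.714ms (3/4)
8. 4821.429ms @ 27/4 + 535.714ms (3/4)
9. 5357.143ms @ 15/2 + 357.143ms (1/2)
10. 5714.286ms @ 8 + 571.429ms (4/5)
11. 6285.714ms @ 44/5 + 571.429ms (4/5)
12. 6857.143ms @ 48/5 + 571.429ms (4/5)
13. 7428.571ms @ 52/5 + 571.429ms (4/5)
14. 8000.0ms @ 56/5 + 571.429ms (4/5)
15. 8571.429ms @ 12 + 2142.857ms (3)
16. 10714.286ms @ 15 + 102.041ms (1/7)
17. 10816.327ms @ 106/7 + 102.041ms (1/7)
18. 10918.367ms @ 107/7 + 102.041ms (1/7)
19. 11020.408ms @ 108/7 + 102.041ms (1/7)
20. 11122.449ms @ 109/7 + 102.041ms (1/7)
21. 11224.49ms @ 110/7 + 102.041ms (1/7)
22. 11326.531ms @ 111/7 + 102.041ms (1/7)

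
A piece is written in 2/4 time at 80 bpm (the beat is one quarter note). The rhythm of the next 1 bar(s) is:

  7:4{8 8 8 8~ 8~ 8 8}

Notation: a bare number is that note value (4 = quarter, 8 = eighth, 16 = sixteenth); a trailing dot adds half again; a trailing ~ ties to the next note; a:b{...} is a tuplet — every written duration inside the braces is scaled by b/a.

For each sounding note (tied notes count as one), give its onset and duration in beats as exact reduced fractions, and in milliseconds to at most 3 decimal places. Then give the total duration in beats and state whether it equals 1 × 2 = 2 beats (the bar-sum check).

1) 0.0ms=0b +214.286ms=2/7b
2) 214.286ms=2/7b +214.286ms=2/7b
3) 428.571ms=4/7b +214.286ms=2/7b
4) 642.857ms=6/7b +642.857ms=6/7b
5) 1285.714ms=12/7b +214.286ms=2/7b
Σ=2b of 2 (80bpm 2/4) — PASS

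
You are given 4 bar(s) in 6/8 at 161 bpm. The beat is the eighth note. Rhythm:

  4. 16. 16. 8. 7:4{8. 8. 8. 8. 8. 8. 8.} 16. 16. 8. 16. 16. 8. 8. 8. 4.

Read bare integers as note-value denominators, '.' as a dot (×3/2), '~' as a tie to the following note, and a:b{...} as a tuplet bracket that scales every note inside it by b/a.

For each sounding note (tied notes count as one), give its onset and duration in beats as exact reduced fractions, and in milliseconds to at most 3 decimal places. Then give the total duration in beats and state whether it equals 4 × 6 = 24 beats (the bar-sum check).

1) 0.0ms=0b +1118.012ms=3b
2) 1118.012ms=3b +279.503ms=3/4b
3) 1397.516ms=15/4b +279.503ms=3/4b
4) 1677.019ms=9/2b +559.006ms=3/2b
5) 2236.025ms=6b +319.432ms=6/7b
6) 2555.457ms=48/7b +319.432ms=6/7b
7) 2874.889ms=54/7b +319.432ms=6/7b
8) 3194.321ms=60/7b +319.432ms=6/7b
9) 3513.753ms=66/7b +319.432ms=6/7b
10) 3833.185ms=72/7b +319.432ms=6/7b
11) 4152.618ms=78/7b +319.432ms=6/7b
12) 4472.05ms=12b +279.503ms=3/4b
13) 4751.553ms=51/4b +279.503ms=3/4b
14) 5031.056ms=27/2b +559.006ms=3/2b
15) 5590.062ms=15b +279.503ms=3/4b
16) 5869.565ms=63/4b +279.503ms=3/4b
17) 6149.068ms=33/2b +559.006ms=3/2b
18) 6708.075ms=18b +559.006ms=3/2b
19) 7267.081ms=39/2b +559.006ms=3/2b
20) 7826.087ms=21b +1118.012ms=3b
Σ=24b of 24 (161bpm 6/8) — PASS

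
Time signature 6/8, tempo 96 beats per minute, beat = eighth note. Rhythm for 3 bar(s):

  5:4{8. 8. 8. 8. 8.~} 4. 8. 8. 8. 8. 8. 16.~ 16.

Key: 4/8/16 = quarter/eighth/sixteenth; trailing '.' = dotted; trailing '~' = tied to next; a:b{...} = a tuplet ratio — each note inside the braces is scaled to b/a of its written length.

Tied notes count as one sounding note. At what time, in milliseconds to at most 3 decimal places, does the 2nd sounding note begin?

1. 0.0ms @ 0 + 750.0ms (6/5)
2. 750.0ms @ 6/5 + 750.0ms (6/5)
3. 1500.0ms @ 12/5 + 750.0ms (6/5)
4. 2250.0ms @ 18/5 + 750.0ms (6/5)
5. 3000.0ms @ 24/5 + 2625.0ms (21/5)
6. 5625.0ms @ 9 + 937.5ms (3/2)
7. 6562.5ms @ 21/2 + 937.5ms (3/2)
8. 7500.0ms @ 12 + 937.5ms (3/2)
9. 8437.5ms @ 27/2 + 937.5ms (3/2)
10. 9375.0ms @ 15 + 937.5ms (3/2)
11. 10312.5ms @ 33/2 + 937.5ms (3/2)

note 2 onset = 6/5b = 750.0ms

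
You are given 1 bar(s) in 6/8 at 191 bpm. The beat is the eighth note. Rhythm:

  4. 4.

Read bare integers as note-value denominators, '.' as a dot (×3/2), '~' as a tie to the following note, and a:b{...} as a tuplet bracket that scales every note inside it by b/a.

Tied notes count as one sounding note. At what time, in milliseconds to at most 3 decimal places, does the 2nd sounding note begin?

1. 0.0ms @ 0 + 942.408ms (3)
2. 942.408ms @ 3 + 942.408ms (3)

note 2 onset = 3b = 942.408ms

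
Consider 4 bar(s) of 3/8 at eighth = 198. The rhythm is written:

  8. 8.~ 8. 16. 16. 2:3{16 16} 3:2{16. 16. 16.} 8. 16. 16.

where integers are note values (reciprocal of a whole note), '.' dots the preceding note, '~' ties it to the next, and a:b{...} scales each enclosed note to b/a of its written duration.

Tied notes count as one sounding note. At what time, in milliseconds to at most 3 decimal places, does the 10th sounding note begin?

note 10 onset = 9b = 2727.273ms

1. 0.0ms @ 0 + 454.545ms (3/2)
2. 454.545ms @ 3/2 + 909.091ms (3)
3. 1363.636ms @ 9/2 + 227.273ms (3/4)
4. 1590.909ms @ 21/4 + 227.273ms (3/4)
5. 1818.182ms @ 6 + 227.273ms (3/4)
6. 2045.455ms @ 27/4 + 227.273ms (3/4)
7. 2272.727ms @ 15/2 + 151.515ms (1/2)
8. 2424.242ms @ 8 + 151.515ms (1/2)
9. 2575.758ms @ 17/2 + 151.515ms (1/2)
10. 2727.273ms @ 9 + 454.545ms (3/2)
11. 3181.818ms @ 21/2 + 227.273ms (3/4)
12. 3409.091ms @ 45/4 + 227.273ms (3/4)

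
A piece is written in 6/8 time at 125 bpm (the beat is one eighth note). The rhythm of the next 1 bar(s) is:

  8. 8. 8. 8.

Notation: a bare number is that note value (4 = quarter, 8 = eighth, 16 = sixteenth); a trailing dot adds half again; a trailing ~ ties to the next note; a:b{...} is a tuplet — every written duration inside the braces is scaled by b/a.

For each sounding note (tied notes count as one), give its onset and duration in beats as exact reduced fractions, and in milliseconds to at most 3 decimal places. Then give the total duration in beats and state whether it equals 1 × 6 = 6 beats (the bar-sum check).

1) 0.0ms=0b +720.0ms=3/2b
2) 720.0ms=3/2b +720.0ms=3/2b
3) 1440.0ms=3b +720.0ms=3/2b
4) 2160.0ms=9/2b +720.0ms=3/2b
Σ=6b of 6 (125bpm 6/8) — PASS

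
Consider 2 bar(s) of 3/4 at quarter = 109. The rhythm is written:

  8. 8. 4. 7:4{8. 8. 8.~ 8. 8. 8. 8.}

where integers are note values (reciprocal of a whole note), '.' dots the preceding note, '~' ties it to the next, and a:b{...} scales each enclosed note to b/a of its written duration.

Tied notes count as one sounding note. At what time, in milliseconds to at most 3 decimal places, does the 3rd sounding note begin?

1. 0.0ms @ 0 + 412.844ms (3/4)
2. 412.844ms @ 3/4 + 412.844ms (3/4)
3. 825.688ms @ 3/2 + 825.688ms (3/2)
4. 1651.376ms @ 3 + 235.911ms (3/7)
5. 1887.287ms @ 24/7 + 235.911ms (3/7)
6. 2123.198ms @ 27/7 + 471.822ms (6/7)
7. 2595.02ms @ 33/7 + 235.911ms (3/7)
8. 2830.931ms @ 36/7 + 235.911ms (3/7)
9. 3066.841ms @ 39/7 + 235.911ms (3/7)

note 3 onset = 3/2b = 825.688ms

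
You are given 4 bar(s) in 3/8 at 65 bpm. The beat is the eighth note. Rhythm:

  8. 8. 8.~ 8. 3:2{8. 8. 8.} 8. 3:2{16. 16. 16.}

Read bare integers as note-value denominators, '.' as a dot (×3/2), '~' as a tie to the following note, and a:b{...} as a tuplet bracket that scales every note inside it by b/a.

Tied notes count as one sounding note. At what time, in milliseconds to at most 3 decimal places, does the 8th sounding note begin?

1. 0.0ms @ 0 + 1384.615ms (3/2)
2. 1384.615ms @ 3/2 + 1384.615ms (3/2)
3. 2769.231ms @ 3 + 2769.231ms (3)
4. 5538.462ms @ 6 + 923.077ms (1)
5. 6461.538ms @ 7 + 923.077ms (1)
6. 7384.615ms @ 8 + 923.077ms (1)
7. 8307.692ms @ 9 + 1384.615ms (3/2)
8. 9692.308ms @ 21/2 + 461.538ms (1/2)
9. 10153.846ms @ 11 + 461.538ms (1/2)
10. 10615.385ms @ 23/2 + 461.538ms (1/2)

note 8 onset = 21/2b = 9692.308ms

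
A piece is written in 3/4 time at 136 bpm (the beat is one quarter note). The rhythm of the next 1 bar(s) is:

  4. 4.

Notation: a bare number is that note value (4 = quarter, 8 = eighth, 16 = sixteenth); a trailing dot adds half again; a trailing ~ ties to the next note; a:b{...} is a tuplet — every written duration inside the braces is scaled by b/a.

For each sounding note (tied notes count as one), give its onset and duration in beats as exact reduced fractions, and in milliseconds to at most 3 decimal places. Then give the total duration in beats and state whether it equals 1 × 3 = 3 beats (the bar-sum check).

1) 0.0ms=0b +661.765ms=3/2b
2) 661.765ms=3/2b +661.765ms=3/2b
Σ=3b of 3 (136bpm 3/4) — PASS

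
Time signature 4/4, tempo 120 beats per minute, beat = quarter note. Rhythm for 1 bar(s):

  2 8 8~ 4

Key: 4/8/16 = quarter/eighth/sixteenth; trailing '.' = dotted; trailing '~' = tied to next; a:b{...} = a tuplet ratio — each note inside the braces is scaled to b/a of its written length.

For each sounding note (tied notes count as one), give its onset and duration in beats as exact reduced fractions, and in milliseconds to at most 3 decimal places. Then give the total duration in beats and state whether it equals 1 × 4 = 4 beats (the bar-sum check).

1) 0.0ms=0b +1000.0ms=2b
2) 1000.0ms=2b +250.0ms=1/2b
3) 1250.0ms=5/2b +750.0ms=3/2b
Σ=4b of 4 (120bpm 4/4) — PASS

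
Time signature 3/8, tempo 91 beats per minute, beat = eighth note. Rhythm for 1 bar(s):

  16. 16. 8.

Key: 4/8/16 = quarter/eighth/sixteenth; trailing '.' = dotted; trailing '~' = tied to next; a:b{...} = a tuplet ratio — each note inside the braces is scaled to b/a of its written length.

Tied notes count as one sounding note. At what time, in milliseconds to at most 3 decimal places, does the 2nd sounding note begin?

1. 0.0ms @ 0 + 494.505ms (3/4)
2. 494.505ms @ 3/4 + 494.505ms (3/4)
3. 989.011ms @ 3/2 + 989.011ms (3/2)

note 2 onset = 3/4b = 494.505ms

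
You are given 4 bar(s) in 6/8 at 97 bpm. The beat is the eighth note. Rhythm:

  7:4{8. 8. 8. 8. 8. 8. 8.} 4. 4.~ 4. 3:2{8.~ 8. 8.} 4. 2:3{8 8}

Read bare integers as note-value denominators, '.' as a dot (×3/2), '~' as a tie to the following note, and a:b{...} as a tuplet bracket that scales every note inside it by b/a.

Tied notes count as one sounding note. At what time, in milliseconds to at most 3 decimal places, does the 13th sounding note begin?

1. 0.0ms @ 0 + 530.191ms (6/7)
2. 530.191ms @ 6/7 + 530.191ms (6/7)
3. 1060.383ms @ 12/7 + 530.191ms (6/7)
4. 1590.574ms @ 18/7 + 530.191ms (6/7)
5. 2120.766ms @ 24/7 + 530.191ms (6/7)
6. 2650.957ms @ 30/7 + 530.191ms (6/7)
7. 3181.149ms @ 36/7 + 530.191ms (6/7)
8. 3711.34ms @ 6 + 1855.67ms (3)
9. 5567.01ms @ 9 + 3711.34ms (6)
10. 9278.351ms @ 15 + 1237.113ms (2)
11. 10515.464ms @ 17 + 618.557ms (1)
12. 11134.021ms @ 18 + 1855.67ms (3)
13. 12989.691ms @ 21 + 927.835ms (3/2)
14. 13917.526ms @ 45/2 + 927.835ms (3/2)

note 13 onset = 21b = 12989.691ms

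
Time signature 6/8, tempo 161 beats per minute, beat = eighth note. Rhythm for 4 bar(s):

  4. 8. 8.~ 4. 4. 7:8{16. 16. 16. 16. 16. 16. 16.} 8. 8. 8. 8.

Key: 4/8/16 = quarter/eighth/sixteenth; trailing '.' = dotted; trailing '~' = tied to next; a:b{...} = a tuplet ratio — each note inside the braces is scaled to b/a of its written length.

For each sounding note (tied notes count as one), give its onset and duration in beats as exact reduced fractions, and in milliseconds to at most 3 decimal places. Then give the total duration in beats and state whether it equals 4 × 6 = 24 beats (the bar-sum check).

1) 0.0ms=0b +1118.012ms=3b
2) 1118.012ms=3b +559.006ms=3/2b
3) 1677.019ms=9/2b +1677.019ms=9/2b
4) 3354.037ms=9b +1118.012ms=3b
5) 4472.05ms=12b +319.432ms=6/7b
6) 4791.482ms=90/7b +319.432ms=6/7b
7) 5110.914ms=96/7b +319.432ms=6/7b
8) 5430.346ms=102/7b +319.432ms=6/7b
9) 5749.778ms=108/7b +319.432ms=6/7b
10) 6069.21ms=114/7b +319.432ms=6/7b
11) 6388.642ms=120/7b +319.432ms=6/7b
12) 6708.075ms=18b +559.006ms=3/2b
13) 7267.081ms=39/2b +559.006ms=3/2b
14) 7826.087ms=21b +559.006ms=3/2b
15) 8385.093ms=45/2b +559.006ms=3/2b
Σ=24b of 24 (161bpm 6/8) — PASS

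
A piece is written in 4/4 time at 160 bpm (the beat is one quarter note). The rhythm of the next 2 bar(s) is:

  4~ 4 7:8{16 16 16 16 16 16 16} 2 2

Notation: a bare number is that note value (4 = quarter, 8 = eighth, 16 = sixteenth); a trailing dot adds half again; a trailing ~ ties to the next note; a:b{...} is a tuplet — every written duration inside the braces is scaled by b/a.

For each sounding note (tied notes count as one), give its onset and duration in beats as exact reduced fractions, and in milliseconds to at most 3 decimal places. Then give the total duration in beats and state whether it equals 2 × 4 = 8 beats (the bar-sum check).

1) 0.0ms=0b +750.0ms=2b
2) 750.0ms=2b +107.143ms=2/7b
3) 857.143ms=16/7b +107.143ms=2/7b
4) 964.286ms=18/7b +107.143ms=2/7b
5) 1071.429ms=20/7b +107.143ms=2/7b
6) 1178.571ms=22/7b +107.143ms=2/7b
7) 1285.714ms=24/7b +107.143ms=2/7b
8) 1392.857ms=26/7b +107.143ms=2/7b
9) 1500.0ms=4b +750.0ms=2b
10) 2250.0ms=6b +750.0ms=2b
Σ=8b of 8 (160bpm 4/4) — PASS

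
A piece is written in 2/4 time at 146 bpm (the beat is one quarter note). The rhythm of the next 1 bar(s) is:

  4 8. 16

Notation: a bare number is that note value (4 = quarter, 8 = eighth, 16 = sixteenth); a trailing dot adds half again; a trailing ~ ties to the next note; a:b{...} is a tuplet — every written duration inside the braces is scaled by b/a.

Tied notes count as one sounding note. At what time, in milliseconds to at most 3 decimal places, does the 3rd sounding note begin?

1. 0.0ms @ 0 + 410.959ms (1)
2. 410.959ms @ 1 + 308.219ms (3/4)
3. 719.178ms @ 7/4 + 102.74ms (1/4)

note 3 onset = 7/4b = 719.178ms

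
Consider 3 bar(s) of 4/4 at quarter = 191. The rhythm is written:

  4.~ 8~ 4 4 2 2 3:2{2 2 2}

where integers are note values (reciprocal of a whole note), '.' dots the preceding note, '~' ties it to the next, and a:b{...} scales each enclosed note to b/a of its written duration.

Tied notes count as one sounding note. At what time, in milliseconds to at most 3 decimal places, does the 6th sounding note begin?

note 6 onset = 28/3b = 2931.937ms

1. 0.0ms @ 0 + 942.408ms (3)
2. 942.408ms @ 3 + 314.136ms (1)
3. 1256.545ms @ 4 + 628.272ms (2)
4. 1884.817ms @ 6 + 628.272ms (2)
5. 2513.089ms @ 8 + 418.848ms (4/3)
6. 2931.937ms @ 28/3 + 418.848ms (4/3)
7. 3350.785ms @ 32/3 + 418.848ms (4/3)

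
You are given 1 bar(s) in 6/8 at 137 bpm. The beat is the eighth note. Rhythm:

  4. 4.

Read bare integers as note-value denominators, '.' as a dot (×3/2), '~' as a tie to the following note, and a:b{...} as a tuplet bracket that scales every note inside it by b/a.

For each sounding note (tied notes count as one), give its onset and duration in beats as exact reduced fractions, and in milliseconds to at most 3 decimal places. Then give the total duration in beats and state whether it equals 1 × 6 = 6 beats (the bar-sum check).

1) 0.0ms=0b +1313.869ms=3b
2) 1313.869ms=3b +1313.869ms=3b
Σ=6b of 6 (137bpm 6/8) — PASS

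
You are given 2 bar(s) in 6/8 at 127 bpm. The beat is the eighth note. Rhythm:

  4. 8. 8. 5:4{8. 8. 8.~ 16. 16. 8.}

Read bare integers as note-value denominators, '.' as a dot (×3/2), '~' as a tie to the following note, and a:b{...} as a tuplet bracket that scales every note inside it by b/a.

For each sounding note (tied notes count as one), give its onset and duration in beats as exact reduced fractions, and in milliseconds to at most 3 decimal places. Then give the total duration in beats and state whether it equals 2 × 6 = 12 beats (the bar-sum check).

1) 0.0ms=0b +1417.323ms=3b
2) 1417.323ms=3b +708.661ms=3/2b
3) 2125.984ms=9/2b +708.661ms=3/2b
4) 2834.646ms=6b +566.929ms=6/5b
5) 3401.575ms=36/5b +566.929ms=6/5b
6) 3968.504ms=42/5b +850.394ms=9/5b
7) 4818.898ms=51/5b +283.465ms=3/5b
8) 5102.362ms=54/5b +566.929ms=6/5b
Σ=12b of 12 (127bpm 6/8) — PASS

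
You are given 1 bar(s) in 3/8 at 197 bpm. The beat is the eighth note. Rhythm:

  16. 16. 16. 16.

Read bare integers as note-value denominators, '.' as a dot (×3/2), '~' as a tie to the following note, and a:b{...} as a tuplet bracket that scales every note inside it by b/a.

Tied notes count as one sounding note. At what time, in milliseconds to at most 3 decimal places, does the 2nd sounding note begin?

note 2 onset = 3/4b = 228.426ms

1. 0.0ms @ 0 + 228.426ms (3/4)
2. 228.426ms @ 3/4 + 228.426ms (3/4)
3. 456.853ms @ 3/2 + 228.426ms (3/4)
4. 685.279ms @ 9/4 + 228.426ms (3/4)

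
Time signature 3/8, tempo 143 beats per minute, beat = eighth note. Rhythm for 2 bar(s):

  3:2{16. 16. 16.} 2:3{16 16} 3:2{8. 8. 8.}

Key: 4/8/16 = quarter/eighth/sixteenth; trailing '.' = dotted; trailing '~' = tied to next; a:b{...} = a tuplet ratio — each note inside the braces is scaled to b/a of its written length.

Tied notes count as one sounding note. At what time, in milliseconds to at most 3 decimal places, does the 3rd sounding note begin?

note 3 onset = 1b = 419.58ms

1. 0.0ms @ 0 + 209.79ms (1/2)
2. 209.79ms @ 1/2 + 209.79ms (1/2)
3. 419.58ms @ 1 + 209.79ms (1/2)
4. 629.371ms @ 3/2 + 314.685ms (3/4)
5. 944.056ms @ 9/4 + 314.685ms (3/4)
6. 1258.741ms @ 3 + 419.58ms (1)
7. 1678.322ms @ 4 + 419.58ms (1)
8. 2097.902ms @ 5 + 419.58ms (1)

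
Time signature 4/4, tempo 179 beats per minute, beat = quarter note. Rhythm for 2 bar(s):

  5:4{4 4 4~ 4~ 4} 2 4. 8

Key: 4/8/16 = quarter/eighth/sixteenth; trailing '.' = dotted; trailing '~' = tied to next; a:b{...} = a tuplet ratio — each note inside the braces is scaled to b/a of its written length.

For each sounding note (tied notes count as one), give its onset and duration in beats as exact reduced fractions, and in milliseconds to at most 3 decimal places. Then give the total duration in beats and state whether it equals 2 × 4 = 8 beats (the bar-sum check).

1) 0.0ms=0b +268.156ms=4/5b
2) 268.156ms=4/5b +268.156ms=4/5b
3) 536.313ms=8/5b +804.469ms=12/5b
4) 1340.782ms=4b +670.391ms=2b
5) 2011.173ms=6b +502.793ms=3/2b
6) 2513.966ms=15/2b +167.598ms=1/2b
Σ=8b of 8 (179bpm 4/4) — PASS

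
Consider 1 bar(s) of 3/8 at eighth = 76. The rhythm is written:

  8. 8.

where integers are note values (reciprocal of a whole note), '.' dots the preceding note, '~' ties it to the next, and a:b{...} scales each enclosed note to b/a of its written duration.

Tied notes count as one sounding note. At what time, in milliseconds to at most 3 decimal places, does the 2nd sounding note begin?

1. 0.0ms @ 0 + 1184.211ms (3/2)
2. 1184.211ms @ 3/2 + 1184.211ms (3/2)

note 2 onset = 3/2b = 1184.211ms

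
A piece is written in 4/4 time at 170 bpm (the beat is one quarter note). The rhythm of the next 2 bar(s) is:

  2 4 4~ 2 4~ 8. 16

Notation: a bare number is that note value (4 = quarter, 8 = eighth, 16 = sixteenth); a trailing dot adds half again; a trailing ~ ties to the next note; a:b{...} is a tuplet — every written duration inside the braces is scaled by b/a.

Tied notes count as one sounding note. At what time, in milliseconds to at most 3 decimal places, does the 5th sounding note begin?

note 5 onset = 31/4b = 2735.294ms

1. 0.0ms @ 0 + 705.882ms (2)
2. 705.882ms @ 2 + 352.941ms (1)
3. 1058.824ms @ 3 + 1058.824ms (3)
4. 2117.647ms @ 6 + 617.647ms (7/4)
5. 2735.294ms @ 31/4 + 88.235ms (1/4)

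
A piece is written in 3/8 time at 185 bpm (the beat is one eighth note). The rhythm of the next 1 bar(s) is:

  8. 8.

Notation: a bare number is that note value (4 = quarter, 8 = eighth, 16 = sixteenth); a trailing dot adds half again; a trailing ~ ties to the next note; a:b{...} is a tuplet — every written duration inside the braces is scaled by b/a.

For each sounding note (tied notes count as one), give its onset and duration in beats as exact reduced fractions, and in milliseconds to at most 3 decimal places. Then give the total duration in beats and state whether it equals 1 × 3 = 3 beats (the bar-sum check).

1) 0.0ms=0b +486.486ms=3/2b
2) 486.486ms=3/2b +486.486ms=3/2b
Σ=3b of 3 (185bpm 3/8) — PASS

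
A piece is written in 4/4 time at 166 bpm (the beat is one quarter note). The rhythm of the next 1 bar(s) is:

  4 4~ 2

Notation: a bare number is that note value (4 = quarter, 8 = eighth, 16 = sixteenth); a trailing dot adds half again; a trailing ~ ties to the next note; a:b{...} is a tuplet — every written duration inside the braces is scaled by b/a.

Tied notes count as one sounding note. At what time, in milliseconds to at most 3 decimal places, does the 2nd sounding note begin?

note 2 onset = 1b = 361.446ms

1. 0.0ms @ 0 + 361.446ms (1)
2. 361.446ms @ 1 + 1084.337ms (3)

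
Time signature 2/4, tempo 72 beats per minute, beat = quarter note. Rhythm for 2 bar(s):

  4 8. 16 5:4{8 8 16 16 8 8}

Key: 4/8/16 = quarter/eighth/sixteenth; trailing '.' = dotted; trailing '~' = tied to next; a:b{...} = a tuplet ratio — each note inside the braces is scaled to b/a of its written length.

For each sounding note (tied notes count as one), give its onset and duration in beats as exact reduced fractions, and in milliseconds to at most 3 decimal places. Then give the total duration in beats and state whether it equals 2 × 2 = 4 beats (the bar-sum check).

1) 0.0ms=0b +833.333ms=1b
2) 833.333ms=1b +625.0ms=3/4b
3) 1458.333ms=7/4b +208.333ms=1/4b
4) 1666.667ms=2b +333.333ms=2/5b
5) 2000.0ms=12/5b +333.333ms=2/5b
6) 2333.333ms=14/5b +166.667ms=1/5b
7) 2500.0ms=3b +166.667ms=1/5b
8) 2666.667ms=16/5b +333.333ms=2/5b
9) 3000.0ms=18/5b +333.333ms=2/5b
Σ=4b of 4 (72bpm 2/4) — PASS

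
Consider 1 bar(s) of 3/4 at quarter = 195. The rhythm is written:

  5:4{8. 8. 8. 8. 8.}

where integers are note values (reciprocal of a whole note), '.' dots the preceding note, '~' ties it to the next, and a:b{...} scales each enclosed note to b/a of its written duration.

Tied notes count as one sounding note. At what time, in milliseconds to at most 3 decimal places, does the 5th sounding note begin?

1. 0.0ms @ 0 + 184.615ms (3/5)
2. 184.615ms @ 3/5 + 184.615ms (3/5)
3. 369.231ms @ 6/5 + 184.615ms (3/5)
4. 553.846ms @ 9/5 + 184.615ms (3/5)
5. 738.462ms @ 12/5 + 184.615ms (3/5)

note 5 onset = 12/5b = 738.462ms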